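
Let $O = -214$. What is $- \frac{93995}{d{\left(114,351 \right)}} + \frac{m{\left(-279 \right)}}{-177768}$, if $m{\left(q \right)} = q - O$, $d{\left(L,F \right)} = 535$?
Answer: $- \frac{3341853677}{19021176} \approx -175.69$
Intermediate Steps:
$m{\left(q \right)} = 214 + q$ ($m{\left(q \right)} = q - -214 = q + 214 = 214 + q$)
$- \frac{93995}{d{\left(114,351 \right)}} + \frac{m{\left(-279 \right)}}{-177768} = - \frac{93995}{535} + \frac{214 - 279}{-177768} = \left(-93995\right) \frac{1}{535} - - \frac{65}{177768} = - \frac{18799}{107} + \frac{65}{177768} = - \frac{3341853677}{19021176}$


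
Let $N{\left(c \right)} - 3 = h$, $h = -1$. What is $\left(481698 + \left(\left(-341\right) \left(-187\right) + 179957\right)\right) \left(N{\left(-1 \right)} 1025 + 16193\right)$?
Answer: $13233873546$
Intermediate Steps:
$N{\left(c \right)} = 2$ ($N{\left(c \right)} = 3 - 1 = 2$)
$\left(481698 + \left(\left(-341\right) \left(-187\right) + 179957\right)\right) \left(N{\left(-1 \right)} 1025 + 16193\right) = \left(481698 + \left(\left(-341\right) \left(-187\right) + 179957\right)\right) \left(2 \cdot 1025 + 16193\right) = \left(481698 + \left(63767 + 179957\right)\right) \left(2050 + 16193\right) = \left(481698 + 243724\right) 18243 = 725422 \cdot 18243 = 13233873546$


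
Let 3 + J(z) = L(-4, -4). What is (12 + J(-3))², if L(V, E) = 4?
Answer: 169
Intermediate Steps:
J(z) = 1 (J(z) = -3 + 4 = 1)
(12 + J(-3))² = (12 + 1)² = 13² = 169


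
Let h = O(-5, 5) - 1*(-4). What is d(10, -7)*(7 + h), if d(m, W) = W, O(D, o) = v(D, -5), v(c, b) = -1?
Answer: -70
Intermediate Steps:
O(D, o) = -1
h = 3 (h = -1 - 1*(-4) = -1 + 4 = 3)
d(10, -7)*(7 + h) = -7*(7 + 3) = -7*10 = -70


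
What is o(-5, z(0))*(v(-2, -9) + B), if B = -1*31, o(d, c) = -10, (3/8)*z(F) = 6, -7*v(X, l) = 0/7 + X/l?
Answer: 19550/63 ≈ 310.32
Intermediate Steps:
v(X, l) = -X/(7*l) (v(X, l) = -(0/7 + X/l)/7 = -(0*(1/7) + X/l)/7 = -(0 + X/l)/7 = -X/(7*l))
z(F) = 16 (z(F) = (8/3)*6 = 16)
B = -31
o(-5, z(0))*(v(-2, -9) + B) = -10*(-1/7*(-2)/(-9) - 31) = -10*(-1/7*(-2)*(-1/9) - 31) = -10*(-2/63 - 31) = -10*(-1955/63) = 19550/63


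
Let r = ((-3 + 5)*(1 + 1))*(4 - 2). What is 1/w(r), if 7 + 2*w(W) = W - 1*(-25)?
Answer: 1/13 ≈ 0.076923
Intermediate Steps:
r = 8 (r = (2*2)*2 = 4*2 = 8)
w(W) = 9 + W/2 (w(W) = -7/2 + (W - 1*(-25))/2 = -7/2 + (W + 25)/2 = -7/2 + (25 + W)/2 = -7/2 + (25/2 + W/2) = 9 + W/2)
1/w(r) = 1/(9 + (1/2)*8) = 1/(9 + 4) = 1/13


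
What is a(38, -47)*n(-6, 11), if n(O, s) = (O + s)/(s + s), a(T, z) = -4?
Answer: -10/11 ≈ -0.90909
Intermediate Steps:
n(O, s) = (O + s)/(2*s) (n(O, s) = (O + s)/((2*s)) = (O + s)*(1/(2*s)) = (O + s)/(2*s))
a(38, -47)*n(-6, 11) = -2*(-6 + 11)/11 = -2*5/11 = -4*5/22 = -10/11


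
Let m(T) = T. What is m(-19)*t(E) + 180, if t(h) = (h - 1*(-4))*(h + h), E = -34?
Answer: -38580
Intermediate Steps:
t(h) = 2*h*(4 + h) (t(h) = (h + 4)*(2*h) = (4 + h)*(2*h) = 2*h*(4 + h))
m(-19)*t(E) + 180 = -38*(-34)*(4 - 34) + 180 = -38*(-34)*(-30) + 180 = -19*2040 + 180 = -38760 + 180 = -38580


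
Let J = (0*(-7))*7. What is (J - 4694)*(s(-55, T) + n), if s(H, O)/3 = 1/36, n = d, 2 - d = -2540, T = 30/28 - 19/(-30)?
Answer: -71595235/6 ≈ -1.1933e+7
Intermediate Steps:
T = 179/105 (T = 30*(1/28) - 19*(-1/30) = 15/14 + 19/30 = 179/105 ≈ 1.7048)
d = 2542 (d = 2 - 1*(-2540) = 2 + 2540 = 2542)
n = 2542
s(H, O) = 1/12 (s(H, O) = 3/36 = 3*(1/36) = 1/12)
J = 0 (J = 0*7 = 0)
(J - 4694)*(s(-55, T) + n) = (0 - 4694)*(1/12 + 2542) = -4694*30505/12 = -71595235/6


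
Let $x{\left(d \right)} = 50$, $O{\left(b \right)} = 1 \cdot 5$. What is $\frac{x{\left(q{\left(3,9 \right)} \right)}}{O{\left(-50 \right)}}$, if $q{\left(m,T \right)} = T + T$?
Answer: $10$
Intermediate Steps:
$O{\left(b \right)} = 5$
$q{\left(m,T \right)} = 2 T$
$\frac{x{\left(q{\left(3,9 \right)} \right)}}{O{\left(-50 \right)}} = \frac{50}{5} = 50 \cdot \frac{1}{5} = 10$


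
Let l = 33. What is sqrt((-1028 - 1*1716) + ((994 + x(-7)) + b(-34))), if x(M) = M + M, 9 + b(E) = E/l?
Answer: I*sqrt(1931919)/33 ≈ 42.119*I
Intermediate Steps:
b(E) = -9 + E/33
x(M) = 2*M
sqrt((-1028 - 1*1716) + ((994 + x(-7)) + b(-34))) = sqrt((-1028 - 1*1716) + ((994 + 2*(-7)) + (-9 + (1/33)*(-34)))) = sqrt((-1028 - 1716) + ((994 - 14) + (-9 - 34/33))) = sqrt(-2744 + (980 - 331/33)) = sqrt(-2744 + 32009/33) = sqrt(-58543/33) = I*sqrt(1931919)/33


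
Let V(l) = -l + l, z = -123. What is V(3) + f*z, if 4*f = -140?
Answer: 4305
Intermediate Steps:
f = -35 (f = (¼)*(-140) = -35)
V(l) = 0
V(3) + f*z = 0 - 35*(-123) = 0 + 4305 = 4305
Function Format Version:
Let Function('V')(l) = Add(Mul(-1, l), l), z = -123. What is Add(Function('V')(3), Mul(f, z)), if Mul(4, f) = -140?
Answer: 4305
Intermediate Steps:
f = -35 (f = Mul(Rational(1, 4), -140) = -35)
Function('V')(l) = 0
Add(Function('V')(3), Mul(f, z)) = Add(0, Mul(-35, -123)) = Add(0, 4305) = 4305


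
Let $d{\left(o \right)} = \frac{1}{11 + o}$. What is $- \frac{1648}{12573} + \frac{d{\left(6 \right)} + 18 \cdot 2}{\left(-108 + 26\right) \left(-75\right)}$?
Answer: $- \frac{54863717}{438169050} \approx -0.12521$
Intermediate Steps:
$- \frac{1648}{12573} + \frac{d{\left(6 \right)} + 18 \cdot 2}{\left(-108 + 26\right) \left(-75\right)} = - \frac{1648}{12573} + \frac{\frac{1}{11 + 6} + 18 \cdot 2}{\left(-108 + 26\right) \left(-75\right)} = \left(-1648\right) \frac{1}{12573} + \frac{\frac{1}{17} + 36}{\left(-82\right) \left(-75\right)} = - \frac{1648}{12573} + \frac{\frac{1}{17} + 36}{6150} = - \frac{1648}{12573} + \frac{613}{17} \cdot \frac{1}{6150} = - \frac{1648}{12573} + \frac{613}{104550} = - \frac{54863717}{438169050}$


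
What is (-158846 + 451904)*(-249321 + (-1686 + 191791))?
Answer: -17353722528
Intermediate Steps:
(-158846 + 451904)*(-249321 + (-1686 + 191791)) = 293058*(-249321 + 190105) = 293058*(-59216) = -17353722528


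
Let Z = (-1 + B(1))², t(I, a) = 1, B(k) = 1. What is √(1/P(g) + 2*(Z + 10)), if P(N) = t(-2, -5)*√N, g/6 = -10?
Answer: √(18000 - 30*I*√15)/30 ≈ 4.4722 - 0.014434*I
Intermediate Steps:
Z = 0 (Z = (-1 + 1)² = 0² = 0)
g = -60 (g = 6*(-10) = -60)
P(N) = √N (P(N) = 1*√N = √N)
√(1/P(g) + 2*(Z + 10)) = √(1/(√(-60)) + 2*(0 + 10)) = √(1/(2*I*√15) + 2*10) = √(-I*√15/30 + 20) = √(20 - I*√15/30)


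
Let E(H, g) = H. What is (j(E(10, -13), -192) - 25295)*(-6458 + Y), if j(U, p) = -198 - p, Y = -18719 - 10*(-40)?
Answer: 626882877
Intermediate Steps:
Y = -18319 (Y = -18719 - 1*(-400) = -18719 + 400 = -18319)
(j(E(10, -13), -192) - 25295)*(-6458 + Y) = ((-198 - 1*(-192)) - 25295)*(-6458 - 18319) = ((-198 + 192) - 25295)*(-24777) = (-6 - 25295)*(-24777) = -25301*(-24777) = 626882877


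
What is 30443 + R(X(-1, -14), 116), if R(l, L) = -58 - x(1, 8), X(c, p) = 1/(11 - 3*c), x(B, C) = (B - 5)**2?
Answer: 30369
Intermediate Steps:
x(B, C) = (-5 + B)**2
R(l, L) = -74 (R(l, L) = -58 - (-5 + 1)**2 = -58 - 1*(-4)**2 = -58 - 1*16 = -58 - 16 = -74)
30443 + R(X(-1, -14), 116) = 30443 - 74 = 30369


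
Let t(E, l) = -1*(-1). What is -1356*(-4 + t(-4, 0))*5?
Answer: 20340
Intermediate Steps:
t(E, l) = 1
-1356*(-4 + t(-4, 0))*5 = -1356*(-4 + 1)*5 = -(-4068)*5 = -1356*(-15) = 20340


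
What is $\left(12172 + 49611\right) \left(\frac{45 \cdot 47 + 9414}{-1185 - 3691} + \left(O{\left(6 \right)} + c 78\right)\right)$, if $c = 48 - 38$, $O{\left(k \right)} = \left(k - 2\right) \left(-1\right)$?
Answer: $\frac{233060736401}{4876} \approx 4.7798 \cdot 10^{7}$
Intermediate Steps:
$O{\left(k \right)} = 2 - k$ ($O{\left(k \right)} = \left(-2 + k\right) \left(-1\right) = 2 - k$)
$c = 10$ ($c = 48 - 38 = 10$)
$\left(12172 + 49611\right) \left(\frac{45 \cdot 47 + 9414}{-1185 - 3691} + \left(O{\left(6 \right)} + c 78\right)\right) = \left(12172 + 49611\right) \left(\frac{45 \cdot 47 + 9414}{-1185 - 3691} + \left(\left(2 - 6\right) + 10 \cdot 78\right)\right) = 61783 \left(\frac{2115 + 9414}{-4876} + \left(\left(2 - 6\right) + 780\right)\right) = 61783 \left(11529 \left(- \frac{1}{4876}\right) + \left(-4 + 780\right)\right) = 61783 \left(- \frac{11529}{4876} + 776\right) = 61783 \cdot \frac{3772247}{4876} = \frac{233060736401}{4876}$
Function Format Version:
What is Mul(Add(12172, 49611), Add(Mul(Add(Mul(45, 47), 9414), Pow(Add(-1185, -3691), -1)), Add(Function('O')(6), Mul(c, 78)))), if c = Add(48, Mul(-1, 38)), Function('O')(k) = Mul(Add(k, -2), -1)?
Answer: Rational(233060736401, 4876) ≈ 4.7798e+7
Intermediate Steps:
Function('O')(k) = Add(2, Mul(-1, k)) (Function('O')(k) = Mul(Add(-2, k), -1) = Add(2, Mul(-1, k)))
c = 10 (c = Add(48, -38) = 10)
Mul(Add(12172, 49611), Add(Mul(Add(Mul(45, 47), 9414), Pow(Add(-1185, -3691), -1)), Add(Function('O')(6), Mul(c, 78)))) = Mul(Add(12172, 49611), Add(Mul(Add(Mul(45, 47), 9414), Pow(Add(-1185, -3691), -1)), Add(Add(2, Mul(-1, 6)), Mul(10, 78)))) = Mul(61783, Add(Mul(Add(2115, 9414), Pow(-4876, -1)), Add(Add(2, -6), 780))) = Mul(61783, Add(Mul(11529, Rational(-1, 4876)), Add(-4, 780))) = Mul(61783, Add(Rational(-11529, 4876), 776)) = Mul(61783, Rational(3772247, 4876)) = Rational(233060736401, 4876)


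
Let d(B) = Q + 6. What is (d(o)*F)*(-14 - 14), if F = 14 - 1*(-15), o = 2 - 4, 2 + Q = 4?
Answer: -6496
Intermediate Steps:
Q = 2 (Q = -2 + 4 = 2)
o = -2
F = 29 (F = 14 + 15 = 29)
d(B) = 8 (d(B) = 2 + 6 = 8)
(d(o)*F)*(-14 - 14) = (8*29)*(-14 - 14) = 232*(-28) = -6496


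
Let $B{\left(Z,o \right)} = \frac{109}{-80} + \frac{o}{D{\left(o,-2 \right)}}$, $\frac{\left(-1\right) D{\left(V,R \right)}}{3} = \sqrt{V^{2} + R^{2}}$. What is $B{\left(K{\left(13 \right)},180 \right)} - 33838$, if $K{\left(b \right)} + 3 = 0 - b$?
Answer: $- \frac{2707149}{80} - \frac{30 \sqrt{8101}}{8101} \approx -33840.0$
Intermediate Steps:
$K{\left(b \right)} = -3 - b$ ($K{\left(b \right)} = -3 + \left(0 - b\right) = -3 - b$)
$D{\left(V,R \right)} = - 3 \sqrt{R^{2} + V^{2}}$ ($D{\left(V,R \right)} = - 3 \sqrt{V^{2} + R^{2}} = - 3 \sqrt{R^{2} + V^{2}}$)
$B{\left(Z,o \right)} = - \frac{109}{80} - \frac{o}{3 \sqrt{4 + o^{2}}}$ ($B{\left(Z,o \right)} = \frac{109}{-80} + \frac{o}{\left(-3\right) \sqrt{\left(-2\right)^{2} + o^{2}}} = 109 \left(- \frac{1}{80}\right) + \frac{o}{\left(-3\right) \sqrt{4 + o^{2}}} = - \frac{109}{80} + o \left(- \frac{1}{3 \sqrt{4 + o^{2}}}\right) = - \frac{109}{80} - \frac{o}{3 \sqrt{4 + o^{2}}}$)
$B{\left(K{\left(13 \right)},180 \right)} - 33838 = \left(- \frac{109}{80} - \frac{60}{\sqrt{4 + 180^{2}}}\right) - 33838 = \left(- \frac{109}{80} - \frac{60}{\sqrt{4 + 32400}}\right) - 33838 = \left(- \frac{109}{80} - \frac{60}{2 \sqrt{8101}}\right) - 33838 = \left(- \frac{109}{80} - 60 \frac{\sqrt{8101}}{16202}\right) - 33838 = \left(- \frac{109}{80} - \frac{30 \sqrt{8101}}{8101}\right) - 33838 = - \frac{2707149}{80} - \frac{30 \sqrt{8101}}{8101}$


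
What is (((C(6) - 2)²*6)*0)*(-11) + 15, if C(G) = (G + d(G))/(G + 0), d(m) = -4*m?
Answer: 15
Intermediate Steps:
C(G) = -3 (C(G) = (G - 4*G)/(G + 0) = (-3*G)/G = -3)
(((C(6) - 2)²*6)*0)*(-11) + 15 = (((-3 - 2)²*6)*0)*(-11) + 15 = (((-5)²*6)*0)*(-11) + 15 = ((25*6)*0)*(-11) + 15 = (150*0)*(-11) + 15 = 0*(-11) + 15 = 0 + 15 = 15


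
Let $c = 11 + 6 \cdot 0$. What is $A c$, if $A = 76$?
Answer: $836$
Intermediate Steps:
$c = 11$ ($c = 11 + 0 = 11$)
$A c = 76 \cdot 11 = 836$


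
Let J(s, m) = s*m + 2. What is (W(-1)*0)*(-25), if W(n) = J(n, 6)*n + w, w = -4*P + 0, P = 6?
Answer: 0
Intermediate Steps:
J(s, m) = 2 + m*s (J(s, m) = m*s + 2 = 2 + m*s)
w = -24 (w = -4*6 + 0 = -24 + 0 = -24)
W(n) = -24 + n*(2 + 6*n) (W(n) = (2 + 6*n)*n - 24 = n*(2 + 6*n) - 24 = -24 + n*(2 + 6*n))
(W(-1)*0)*(-25) = ((-24 + 2*(-1)*(1 + 3*(-1)))*0)*(-25) = ((-24 + 2*(-1)*(1 - 3))*0)*(-25) = ((-24 + 2*(-1)*(-2))*0)*(-25) = ((-24 + 4)*0)*(-25) = -20*0*(-25) = 0*(-25) = 0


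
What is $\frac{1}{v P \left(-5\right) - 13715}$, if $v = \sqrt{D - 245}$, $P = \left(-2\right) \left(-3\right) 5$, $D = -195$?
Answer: $\frac{i}{5 \left(- 2743 i + 60 \sqrt{110}\right)} \approx -6.9267 \cdot 10^{-5} + 1.5891 \cdot 10^{-5} i$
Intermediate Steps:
$P = 30$ ($P = 6 \cdot 5 = 30$)
$v = 2 i \sqrt{110}$ ($v = \sqrt{-195 - 245} = \sqrt{-440} = 2 i \sqrt{110} \approx 20.976 i$)
$\frac{1}{v P \left(-5\right) - 13715} = \frac{1}{2 i \sqrt{110} \cdot 30 \left(-5\right) - 13715} = \frac{1}{2 i \sqrt{110} \left(-150\right) - 13715} = \frac{1}{- 300 i \sqrt{110} - 13715} = \frac{1}{-13715 - 300 i \sqrt{110}}$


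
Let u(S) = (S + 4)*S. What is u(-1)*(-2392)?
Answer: 7176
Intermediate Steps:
u(S) = S*(4 + S) (u(S) = (4 + S)*S = S*(4 + S))
u(-1)*(-2392) = -(4 - 1)*(-2392) = -1*3*(-2392) = -3*(-2392) = 7176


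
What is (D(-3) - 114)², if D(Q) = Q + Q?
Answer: 14400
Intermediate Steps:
D(Q) = 2*Q
(D(-3) - 114)² = (2*(-3) - 114)² = (-6 - 114)² = (-120)² = 14400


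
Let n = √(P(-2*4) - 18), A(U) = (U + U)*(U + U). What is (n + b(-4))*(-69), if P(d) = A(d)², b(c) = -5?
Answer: 345 - 69*√65518 ≈ -17317.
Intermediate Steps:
A(U) = 4*U² (A(U) = (2*U)*(2*U) = 4*U²)
P(d) = 16*d⁴ (P(d) = (4*d²)² = 16*d⁴)
n = √65518 (n = √(16*(-2*4)⁴ - 18) = √(16*(-8)⁴ - 18) = √(16*4096 - 18) = √(65536 - 18) = √65518 ≈ 255.96)
(n + b(-4))*(-69) = (√65518 - 5)*(-69) = (-5 + √65518)*(-69) = 345 - 69*√65518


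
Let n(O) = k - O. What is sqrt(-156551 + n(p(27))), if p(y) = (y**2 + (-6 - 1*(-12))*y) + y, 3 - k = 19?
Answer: I*sqrt(157485) ≈ 396.84*I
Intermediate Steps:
k = -16 (k = 3 - 1*19 = 3 - 19 = -16)
p(y) = y**2 + 7*y (p(y) = (y**2 + (-6 + 12)*y) + y = (y**2 + 6*y) + y = y**2 + 7*y)
n(O) = -16 - O
sqrt(-156551 + n(p(27))) = sqrt(-156551 + (-16 - 27*(7 + 27))) = sqrt(-156551 + (-16 - 27*34)) = sqrt(-156551 + (-16 - 1*918)) = sqrt(-156551 + (-16 - 918)) = sqrt(-156551 - 934) = sqrt(-157485) = I*sqrt(157485)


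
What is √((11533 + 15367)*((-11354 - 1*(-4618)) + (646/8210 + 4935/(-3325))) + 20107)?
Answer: 3*I*√4899455192912397/15599 ≈ 13462.0*I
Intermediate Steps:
√((11533 + 15367)*((-11354 - 1*(-4618)) + (646/8210 + 4935/(-3325))) + 20107) = √(26900*((-11354 + 4618) + (646*(1/8210) + 4935*(-1/3325))) + 20107) = √(26900*(-6736 + (323/4105 - 141/95)) + 20107) = √(26900*(-6736 - 109624/77995) + 20107) = √(26900*(-525483944/77995) + 20107) = √(-2827103618720/15599 + 20107) = √(-2826789969627/15599) = 3*I*√4899455192912397/15599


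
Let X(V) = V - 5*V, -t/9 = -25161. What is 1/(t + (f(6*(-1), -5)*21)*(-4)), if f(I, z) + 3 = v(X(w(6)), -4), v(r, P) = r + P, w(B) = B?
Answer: 1/229053 ≈ 4.3658e-6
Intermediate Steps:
t = 226449 (t = -9*(-25161) = 226449)
X(V) = -4*V
v(r, P) = P + r
f(I, z) = -31 (f(I, z) = -3 + (-4 - 4*6) = -3 + (-4 - 24) = -3 - 28 = -31)
1/(t + (f(6*(-1), -5)*21)*(-4)) = 1/(226449 - 31*21*(-4)) = 1/(226449 - 651*(-4)) = 1/(226449 + 2604) = 1/229053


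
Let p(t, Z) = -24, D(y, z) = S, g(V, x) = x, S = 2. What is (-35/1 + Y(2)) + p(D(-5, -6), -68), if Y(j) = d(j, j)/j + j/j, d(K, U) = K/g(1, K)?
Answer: -115/2 ≈ -57.500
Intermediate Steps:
D(y, z) = 2
d(K, U) = 1 (d(K, U) = K/K = 1)
Y(j) = 1 + 1/j (Y(j) = 1/j + j/j = 1/j + 1 = 1 + 1/j)
(-35/1 + Y(2)) + p(D(-5, -6), -68) = (-35/1 + (1 + 2)/2) - 24 = (-35*1 + (½)*3) - 24 = (-35 + 3/2) - 24 = -67/2 - 24 = -115/2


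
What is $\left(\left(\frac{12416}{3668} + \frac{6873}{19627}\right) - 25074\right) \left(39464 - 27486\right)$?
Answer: $- \frac{5404636491421226}{17997959} \approx -3.0029 \cdot 10^{8}$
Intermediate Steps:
$\left(\left(\frac{12416}{3668} + \frac{6873}{19627}\right) - 25074\right) \left(39464 - 27486\right) = \left(\left(12416 \cdot \frac{1}{3668} + 6873 \cdot \frac{1}{19627}\right) - 25074\right) 11978 = \left(\left(\frac{3104}{917} + \frac{6873}{19627}\right) - 25074\right) 11978 = \left(\frac{67224749}{17997959} - 25074\right) 11978 = \left(- \frac{451213599217}{17997959}\right) 11978 = - \frac{5404636491421226}{17997959}$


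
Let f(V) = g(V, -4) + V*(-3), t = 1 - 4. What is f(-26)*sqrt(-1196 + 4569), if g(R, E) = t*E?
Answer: 90*sqrt(3373) ≈ 5227.0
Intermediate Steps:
t = -3
g(R, E) = -3*E
f(V) = 12 - 3*V (f(V) = -3*(-4) + V*(-3) = 12 - 3*V)
f(-26)*sqrt(-1196 + 4569) = (12 - 3*(-26))*sqrt(-1196 + 4569) = (12 + 78)*sqrt(3373) = 90*sqrt(3373)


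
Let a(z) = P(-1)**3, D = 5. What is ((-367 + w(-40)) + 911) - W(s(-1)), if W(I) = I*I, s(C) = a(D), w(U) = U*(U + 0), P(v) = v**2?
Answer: 2143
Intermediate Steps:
w(U) = U**2 (w(U) = U*U = U**2)
a(z) = 1 (a(z) = ((-1)**2)**3 = 1**3 = 1)
s(C) = 1
W(I) = I**2
((-367 + w(-40)) + 911) - W(s(-1)) = ((-367 + (-40)**2) + 911) - 1*1**2 = ((-367 + 1600) + 911) - 1*1 = (1233 + 911) - 1 = 2144 - 1 = 2143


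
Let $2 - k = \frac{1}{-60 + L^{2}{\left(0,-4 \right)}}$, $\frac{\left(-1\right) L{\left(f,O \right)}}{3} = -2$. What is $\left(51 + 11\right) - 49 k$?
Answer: $- \frac{913}{24} \approx -38.042$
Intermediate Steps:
$L{\left(f,O \right)} = 6$ ($L{\left(f,O \right)} = \left(-3\right) \left(-2\right) = 6$)
$k = \frac{49}{24}$ ($k = 2 - \frac{1}{-60 + 6^{2}} = 2 - \frac{1}{-60 + 36} = 2 - \frac{1}{-24} = 2 - - \frac{1}{24} = 2 + \frac{1}{24} = \frac{49}{24} \approx 2.0417$)
$\left(51 + 11\right) - 49 k = \left(51 + 11\right) - \frac{2401}{24} = 62 - \frac{2401}{24} = - \frac{913}{24}$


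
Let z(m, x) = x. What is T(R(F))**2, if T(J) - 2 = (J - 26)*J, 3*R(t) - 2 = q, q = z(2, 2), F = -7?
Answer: 77284/81 ≈ 954.12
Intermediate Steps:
q = 2
R(t) = 4/3 (R(t) = 2/3 + (1/3)*2 = 2/3 + 2/3 = 4/3)
T(J) = 2 + J*(-26 + J) (T(J) = 2 + (J - 26)*J = 2 + (-26 + J)*J = 2 + J*(-26 + J))
T(R(F))**2 = (2 + (4/3)**2 - 26*4/3)**2 = (2 + 16/9 - 104/3)**2 = (-278/9)**2 = 77284/81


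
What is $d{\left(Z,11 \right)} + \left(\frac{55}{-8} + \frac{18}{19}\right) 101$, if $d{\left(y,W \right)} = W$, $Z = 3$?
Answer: $- \frac{89329}{152} \approx -587.69$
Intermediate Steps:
$d{\left(Z,11 \right)} + \left(\frac{55}{-8} + \frac{18}{19}\right) 101 = 11 + \left(\frac{55}{-8} + \frac{18}{19}\right) 101 = 11 + \left(55 \left(- \frac{1}{8}\right) + 18 \cdot \frac{1}{19}\right) 101 = 11 + \left(- \frac{55}{8} + \frac{18}{19}\right) 101 = 11 - \frac{91001}{152} = - \frac{89329}{152}$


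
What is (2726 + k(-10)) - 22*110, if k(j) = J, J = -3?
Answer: 303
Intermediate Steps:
k(j) = -3
(2726 + k(-10)) - 22*110 = (2726 - 3) - 22*110 = 2723 - 2420 = 303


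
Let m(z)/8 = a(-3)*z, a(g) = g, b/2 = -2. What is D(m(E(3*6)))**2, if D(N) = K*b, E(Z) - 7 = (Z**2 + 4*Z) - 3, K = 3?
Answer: 144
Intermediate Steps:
b = -4 (b = 2*(-2) = -4)
E(Z) = 4 + Z**2 + 4*Z (E(Z) = 7 + ((Z**2 + 4*Z) - 3) = 7 + (-3 + Z**2 + 4*Z) = 4 + Z**2 + 4*Z)
m(z) = -24*z (m(z) = 8*(-3*z) = -24*z)
D(N) = -12 (D(N) = 3*(-4) = -12)
D(m(E(3*6)))**2 = (-12)**2 = 144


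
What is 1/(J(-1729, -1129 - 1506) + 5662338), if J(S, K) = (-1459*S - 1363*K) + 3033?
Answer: 1/11779487 ≈ 8.4893e-8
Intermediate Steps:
J(S, K) = 3033 - 1459*S - 1363*K
1/(J(-1729, -1129 - 1506) + 5662338) = 1/((3033 - 1459*(-1729) - 1363*(-1129 - 1506)) + 5662338) = 1/((3033 + 2522611 - 1363*(-2635)) + 5662338) = 1/((3033 + 2522611 + 3591505) + 5662338) = 1/(6117149 + 5662338) = 1/11779487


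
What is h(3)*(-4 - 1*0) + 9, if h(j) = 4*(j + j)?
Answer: -87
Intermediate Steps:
h(j) = 8*j (h(j) = 4*(2*j) = 8*j)
h(3)*(-4 - 1*0) + 9 = (8*3)*(-4 - 1*0) + 9 = 24*(-4 + 0) + 9 = 24*(-4) + 9 = -96 + 9 = -87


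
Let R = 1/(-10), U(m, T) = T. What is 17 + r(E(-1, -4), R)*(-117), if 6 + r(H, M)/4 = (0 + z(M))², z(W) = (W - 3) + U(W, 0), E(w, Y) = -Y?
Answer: -41812/25 ≈ -1672.5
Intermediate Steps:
R = -⅒ ≈ -0.10000
z(W) = -3 + W (z(W) = (W - 3) + 0 = (-3 + W) + 0 = -3 + W)
r(H, M) = -24 + 4*(-3 + M)² (r(H, M) = -24 + 4*(0 + (-3 + M))² = -24 + 4*(-3 + M)²)
17 + r(E(-1, -4), R)*(-117) = 17 + (-24 + 4*(-3 - ⅒)²)*(-117) = 17 + (-24 + 4*(-31/10)²)*(-117) = 17 + (-24 + 4*(961/100))*(-117) = 17 + (-24 + 961/25)*(-117) = 17 + (361/25)*(-117) = 17 - 42237/25 = -41812/25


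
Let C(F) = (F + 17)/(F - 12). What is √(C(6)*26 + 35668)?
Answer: √320115/3 ≈ 188.60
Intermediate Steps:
C(F) = (17 + F)/(-12 + F)
√(C(6)*26 + 35668) = √(((17 + 6)/(-12 + 6))*26 + 35668) = √((23/(-6))*26 + 35668) = √(-⅙*23*26 + 35668) = √(-23/6*26 + 35668) = √(-299/3 + 35668) = √(106705/3) = √320115/3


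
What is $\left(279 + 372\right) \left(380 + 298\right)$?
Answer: $441378$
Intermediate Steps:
$\left(279 + 372\right) \left(380 + 298\right) = 651 \cdot 678 = 441378$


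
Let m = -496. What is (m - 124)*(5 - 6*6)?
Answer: 19220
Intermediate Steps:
(m - 124)*(5 - 6*6) = (-496 - 124)*(5 - 6*6) = -620*(5 - 36) = -620*(-31) = 19220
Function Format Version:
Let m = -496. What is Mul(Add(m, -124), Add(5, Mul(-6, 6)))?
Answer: 19220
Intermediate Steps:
Mul(Add(m, -124), Add(5, Mul(-6, 6))) = Mul(Add(-496, -124), Add(5, Mul(-6, 6))) = Mul(-620, Add(5, -36)) = Mul(-620, -31) = 19220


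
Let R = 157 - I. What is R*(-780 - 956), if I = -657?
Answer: -1413104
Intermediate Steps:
R = 814 (R = 157 - 1*(-657) = 157 + 657 = 814)
R*(-780 - 956) = 814*(-780 - 956) = 814*(-1736) = -1413104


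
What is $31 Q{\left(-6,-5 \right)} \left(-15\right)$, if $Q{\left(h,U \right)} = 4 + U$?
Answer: $465$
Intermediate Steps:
$31 Q{\left(-6,-5 \right)} \left(-15\right) = 31 \left(4 - 5\right) \left(-15\right) = 31 \left(-1\right) \left(-15\right) = \left(-31\right) \left(-15\right) = 465$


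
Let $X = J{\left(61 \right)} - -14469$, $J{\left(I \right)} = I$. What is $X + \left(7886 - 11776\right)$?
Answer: $10640$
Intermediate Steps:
$X = 14530$ ($X = 61 - -14469 = 61 + 14469 = 14530$)
$X + \left(7886 - 11776\right) = 14530 + \left(7886 - 11776\right) = 14530 - 3890 = 10640$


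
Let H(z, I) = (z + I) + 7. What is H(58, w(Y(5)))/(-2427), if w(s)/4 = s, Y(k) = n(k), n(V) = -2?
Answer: -19/809 ≈ -0.023486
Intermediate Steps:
Y(k) = -2
w(s) = 4*s
H(z, I) = 7 + I + z (H(z, I) = (I + z) + 7 = 7 + I + z)
H(58, w(Y(5)))/(-2427) = (7 + 4*(-2) + 58)/(-2427) = (7 - 8 + 58)*(-1/2427) = 57*(-1/2427) = -19/809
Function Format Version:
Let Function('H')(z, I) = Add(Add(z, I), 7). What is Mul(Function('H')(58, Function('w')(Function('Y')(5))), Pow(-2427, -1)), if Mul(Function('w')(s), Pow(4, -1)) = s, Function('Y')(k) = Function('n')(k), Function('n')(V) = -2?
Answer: Rational(-19, 809) ≈ -0.023486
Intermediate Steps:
Function('Y')(k) = -2
Function('w')(s) = Mul(4, s)
Function('H')(z, I) = Add(7, I, z) (Function('H')(z, I) = Add(Add(I, z), 7) = Add(7, I, z))
Mul(Function('H')(58, Function('w')(Function('Y')(5))), Pow(-2427, -1)) = Mul(Add(7, Mul(4, -2), 58), Pow(-2427, -1)) = Mul(Add(7, -8, 58), Rational(-1, 2427)) = Mul(57, Rational(-1, 2427)) = Rational(-19, 809)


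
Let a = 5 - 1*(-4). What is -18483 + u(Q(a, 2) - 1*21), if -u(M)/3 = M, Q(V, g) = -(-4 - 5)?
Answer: -18447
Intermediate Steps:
a = 9 (a = 5 + 4 = 9)
Q(V, g) = 9 (Q(V, g) = -1*(-9) = 9)
u(M) = -3*M
-18483 + u(Q(a, 2) - 1*21) = -18483 - 3*(9 - 1*21) = -18483 - 3*(9 - 21) = -18483 - 3*(-12) = -18483 + 36 = -18447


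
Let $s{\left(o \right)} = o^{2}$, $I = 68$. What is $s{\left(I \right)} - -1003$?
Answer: $5627$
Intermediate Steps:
$s{\left(I \right)} - -1003 = 68^{2} - -1003 = 4624 + 1003 = 5627$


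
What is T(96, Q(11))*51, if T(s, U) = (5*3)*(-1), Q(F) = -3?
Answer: -765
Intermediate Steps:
T(s, U) = -15 (T(s, U) = 15*(-1) = -15)
T(96, Q(11))*51 = -15*51 = -765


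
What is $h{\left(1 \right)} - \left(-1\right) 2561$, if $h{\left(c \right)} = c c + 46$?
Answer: $2608$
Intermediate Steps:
$h{\left(c \right)} = 46 + c^{2}$ ($h{\left(c \right)} = c^{2} + 46 = 46 + c^{2}$)
$h{\left(1 \right)} - \left(-1\right) 2561 = \left(46 + 1^{2}\right) - \left(-1\right) 2561 = \left(46 + 1\right) - -2561 = 47 + 2561 = 2608$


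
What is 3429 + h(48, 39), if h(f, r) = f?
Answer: 3477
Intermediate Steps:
3429 + h(48, 39) = 3429 + 48 = 3477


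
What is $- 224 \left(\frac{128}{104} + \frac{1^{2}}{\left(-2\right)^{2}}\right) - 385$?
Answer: $- \frac{9317}{13} \approx -716.69$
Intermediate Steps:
$- 224 \left(\frac{128}{104} + \frac{1^{2}}{\left(-2\right)^{2}}\right) - 385 = - 224 \left(128 \cdot \frac{1}{104} + 1 \cdot \frac{1}{4}\right) - 385 = - 224 \left(\frac{16}{13} + 1 \cdot \frac{1}{4}\right) - 385 = - 224 \left(\frac{16}{13} + \frac{1}{4}\right) - 385 = \left(-224\right) \frac{77}{52} - 385 = - \frac{4312}{13} - 385 = - \frac{9317}{13}$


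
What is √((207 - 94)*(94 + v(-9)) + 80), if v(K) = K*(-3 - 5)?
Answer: √18838 ≈ 137.25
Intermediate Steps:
v(K) = -8*K (v(K) = K*(-8) = -8*K)
√((207 - 94)*(94 + v(-9)) + 80) = √((207 - 94)*(94 - 8*(-9)) + 80) = √(113*(94 + 72) + 80) = √(113*166 + 80) = √(18758 + 80) = √18838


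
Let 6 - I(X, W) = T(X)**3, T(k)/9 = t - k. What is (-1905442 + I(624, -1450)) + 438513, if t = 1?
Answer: 176273916620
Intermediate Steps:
T(k) = 9 - 9*k (T(k) = 9*(1 - k) = 9 - 9*k)
I(X, W) = 6 - (9 - 9*X)**3
(-1905442 + I(624, -1450)) + 438513 = (-1905442 + (6 + 729*(-1 + 624)**3)) + 438513 = (-1905442 + (6 + 729*623**3)) + 438513 = (-1905442 + (6 + 729*241804367)) + 438513 = (-1905442 + (6 + 176275383543)) + 438513 = (-1905442 + 176275383549) + 438513 = 176273478107 + 438513 = 176273916620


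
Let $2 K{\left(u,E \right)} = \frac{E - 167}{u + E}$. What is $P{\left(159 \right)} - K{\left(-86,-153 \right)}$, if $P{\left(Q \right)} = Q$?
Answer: $\frac{37841}{239} \approx 158.33$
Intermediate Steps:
$K{\left(u,E \right)} = \frac{-167 + E}{2 \left(E + u\right)}$ ($K{\left(u,E \right)} = \frac{\left(E - 167\right) \frac{1}{u + E}}{2} = \frac{\left(-167 + E\right) \frac{1}{E + u}}{2} = \frac{\frac{1}{E + u} \left(-167 + E\right)}{2} = \frac{-167 + E}{2 \left(E + u\right)}$)
$P{\left(159 \right)} - K{\left(-86,-153 \right)} = 159 - \frac{-167 - 153}{2 \left(-153 - 86\right)} = 159 - \frac{1}{2} \frac{1}{-239} \left(-320\right) = 159 - \frac{1}{2} \left(- \frac{1}{239}\right) \left(-320\right) = 159 - \frac{160}{239} = \frac{37841}{239}$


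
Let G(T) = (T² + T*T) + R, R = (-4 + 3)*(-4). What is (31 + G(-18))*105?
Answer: 71715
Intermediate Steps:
R = 4 (R = -1*(-4) = 4)
G(T) = 4 + 2*T² (G(T) = (T² + T*T) + 4 = (T² + T²) + 4 = 2*T² + 4 = 4 + 2*T²)
(31 + G(-18))*105 = (31 + (4 + 2*(-18)²))*105 = (31 + (4 + 2*324))*105 = (31 + (4 + 648))*105 = (31 + 652)*105 = 683*105 = 71715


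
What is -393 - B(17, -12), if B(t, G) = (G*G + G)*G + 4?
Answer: 1187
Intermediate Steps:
B(t, G) = 4 + G*(G + G**2) (B(t, G) = (G**2 + G)*G + 4 = (G + G**2)*G + 4 = G*(G + G**2) + 4 = 4 + G*(G + G**2))
-393 - B(17, -12) = -393 - (4 + (-12)**2 + (-12)**3) = -393 - (4 + 144 - 1728) = -393 - 1*(-1580) = -393 + 1580 = 1187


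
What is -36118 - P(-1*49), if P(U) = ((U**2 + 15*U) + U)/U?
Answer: -36085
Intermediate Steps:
P(U) = (U**2 + 16*U)/U
-36118 - P(-1*49) = -36118 - (16 - 1*49) = -36118 - (16 - 49) = -36118 - 1*(-33) = -36118 + 33 = -36085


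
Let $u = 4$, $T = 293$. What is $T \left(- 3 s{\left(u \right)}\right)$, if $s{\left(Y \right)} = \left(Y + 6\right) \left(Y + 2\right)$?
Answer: $-52740$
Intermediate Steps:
$s{\left(Y \right)} = \left(2 + Y\right) \left(6 + Y\right)$ ($s{\left(Y \right)} = \left(6 + Y\right) \left(2 + Y\right) = \left(2 + Y\right) \left(6 + Y\right)$)
$T \left(- 3 s{\left(u \right)}\right) = 293 \left(- 3 \left(12 + 4^{2} + 8 \cdot 4\right)\right) = 293 \left(- 3 \left(12 + 16 + 32\right)\right) = 293 \left(\left(-3\right) 60\right) = 293 \left(-180\right) = -52740$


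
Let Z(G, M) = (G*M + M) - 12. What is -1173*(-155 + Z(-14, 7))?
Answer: 302634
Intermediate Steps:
Z(G, M) = -12 + M + G*M (Z(G, M) = (M + G*M) - 12 = -12 + M + G*M)
-1173*(-155 + Z(-14, 7)) = -1173*(-155 + (-12 + 7 - 14*7)) = -1173*(-155 + (-12 + 7 - 98)) = -1173*(-155 - 103) = -1173*(-258) = 302634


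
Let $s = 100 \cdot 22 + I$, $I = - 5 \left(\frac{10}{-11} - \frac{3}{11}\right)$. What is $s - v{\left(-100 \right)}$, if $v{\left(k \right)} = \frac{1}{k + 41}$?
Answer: $\frac{1431646}{649} \approx 2205.9$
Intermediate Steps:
$I = \frac{65}{11}$ ($I = - 5 \left(10 \left(- \frac{1}{11}\right) - \frac{3}{11}\right) = - 5 \left(- \frac{10}{11} - \frac{3}{11}\right) = \left(-5\right) \left(- \frac{13}{11}\right) = \frac{65}{11} \approx 5.9091$)
$v{\left(k \right)} = \frac{1}{41 + k}$
$s = \frac{24265}{11}$ ($s = 100 \cdot 22 + \frac{65}{11} = 2200 + \frac{65}{11} = \frac{24265}{11} \approx 2205.9$)
$s - v{\left(-100 \right)} = \frac{24265}{11} - \frac{1}{41 - 100} = \frac{24265}{11} - \frac{1}{-59} = \frac{24265}{11} - - \frac{1}{59} = \frac{24265}{11} + \frac{1}{59} = \frac{1431646}{649}$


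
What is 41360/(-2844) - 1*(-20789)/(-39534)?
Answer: -141187513/9369558 ≈ -15.069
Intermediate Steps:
41360/(-2844) - 1*(-20789)/(-39534) = 41360*(-1/2844) + 20789*(-1/39534) = -10340/711 - 20789/39534 = -141187513/9369558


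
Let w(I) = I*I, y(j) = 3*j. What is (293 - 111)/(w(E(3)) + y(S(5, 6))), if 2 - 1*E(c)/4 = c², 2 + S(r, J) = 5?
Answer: 14/61 ≈ 0.22951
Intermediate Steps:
S(r, J) = 3 (S(r, J) = -2 + 5 = 3)
E(c) = 8 - 4*c²
w(I) = I²
(293 - 111)/(w(E(3)) + y(S(5, 6))) = (293 - 111)/((8 - 4*3²)² + 3*3) = 182/((8 - 4*9)² + 9) = 182/((8 - 36)² + 9) = 182/((-28)² + 9) = 182/(784 + 9) = 182/793 = 182*(1/793) = 14/61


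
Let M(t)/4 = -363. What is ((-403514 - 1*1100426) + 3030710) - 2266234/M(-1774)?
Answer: 1109568137/726 ≈ 1.5283e+6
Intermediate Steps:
M(t) = -1452 (M(t) = 4*(-363) = -1452)
((-403514 - 1*1100426) + 3030710) - 2266234/M(-1774) = ((-403514 - 1*1100426) + 3030710) - 2266234/(-1452) = ((-403514 - 1100426) + 3030710) - 2266234*(-1/1452) = (-1503940 + 3030710) + 1133117/726 = 1526770 + 1133117/726 = 1109568137/726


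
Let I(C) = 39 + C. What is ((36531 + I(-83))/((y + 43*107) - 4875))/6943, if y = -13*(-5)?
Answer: -3317/131917 ≈ -0.025145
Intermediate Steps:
y = 65
((36531 + I(-83))/((y + 43*107) - 4875))/6943 = ((36531 + (39 - 83))/((65 + 43*107) - 4875))/6943 = ((36531 - 44)/((65 + 4601) - 4875))*(1/6943) = (36487/(4666 - 4875))*(1/6943) = (36487/(-209))*(1/6943) = (36487*(-1/209))*(1/6943) = -3317/19*1/6943 = -3317/131917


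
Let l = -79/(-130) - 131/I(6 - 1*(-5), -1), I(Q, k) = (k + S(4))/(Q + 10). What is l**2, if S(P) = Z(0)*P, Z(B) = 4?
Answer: 564680169/16900 ≈ 33413.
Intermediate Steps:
S(P) = 4*P
I(Q, k) = (16 + k)/(10 + Q) (I(Q, k) = (k + 4*4)/(Q + 10) = (k + 16)/(10 + Q) = (16 + k)/(10 + Q))
l = -23763/130 (l = -79/(-130) - 131*(10 + (6 - 1*(-5)))/(16 - 1) = -79*(-1/130) - 131/(15/(10 + (6 + 5))) = 79/130 - 131/(15/(10 + 11)) = 79/130 - 131/(15/21) = 79/130 - 131/((1/21)*15) = 79/130 - 131/5/7 = 79/130 - 131*7/5 = 79/130 - 917/5 = -23763/130 ≈ -182.79)
l**2 = (-23763/130)**2 = 564680169/16900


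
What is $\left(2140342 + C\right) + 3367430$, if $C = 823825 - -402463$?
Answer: $6734060$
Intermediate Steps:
$C = 1226288$ ($C = 823825 + 402463 = 1226288$)
$\left(2140342 + C\right) + 3367430 = \left(2140342 + 1226288\right) + 3367430 = 3366630 + 3367430 = 6734060$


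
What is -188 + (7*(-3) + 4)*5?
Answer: -273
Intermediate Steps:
-188 + (7*(-3) + 4)*5 = -188 + (-21 + 4)*5 = -188 - 17*5 = -188 - 85 = -273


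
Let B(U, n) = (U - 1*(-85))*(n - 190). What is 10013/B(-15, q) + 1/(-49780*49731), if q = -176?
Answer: -34428159368/88090426655 ≈ -0.39083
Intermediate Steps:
B(U, n) = (-190 + n)*(85 + U) (B(U, n) = (U + 85)*(-190 + n) = (85 + U)*(-190 + n) = (-190 + n)*(85 + U))
10013/B(-15, q) + 1/(-49780*49731) = 10013/(-16150 - 190*(-15) + 85*(-176) - 15*(-176)) + 1/(-49780*49731) = 10013/(-16150 + 2850 - 14960 + 2640) - 1/49780*1/49731 = 10013/(-25620) - 1/2475609180 = 10013*(-1/25620) - 1/2475609180 = -10013/25620 - 1/2475609180 = -34428159368/88090426655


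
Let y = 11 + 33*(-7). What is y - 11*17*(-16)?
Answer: 2772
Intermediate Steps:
y = -220 (y = 11 - 231 = -220)
y - 11*17*(-16) = -220 - 11*17*(-16) = -220 - 187*(-16) = -220 - 1*(-2992) = -220 + 2992 = 2772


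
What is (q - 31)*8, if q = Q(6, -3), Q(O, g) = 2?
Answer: -232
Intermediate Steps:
q = 2
(q - 31)*8 = (2 - 31)*8 = -29*8 = -232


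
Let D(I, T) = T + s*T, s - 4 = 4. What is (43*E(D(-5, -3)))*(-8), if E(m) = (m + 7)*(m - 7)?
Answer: -233920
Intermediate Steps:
s = 8 (s = 4 + 4 = 8)
D(I, T) = 9*T (D(I, T) = T + 8*T = 9*T)
E(m) = (-7 + m)*(7 + m) (E(m) = (7 + m)*(-7 + m) = (-7 + m)*(7 + m))
(43*E(D(-5, -3)))*(-8) = (43*(-49 + (9*(-3))²))*(-8) = (43*(-49 + (-27)²))*(-8) = (43*(-49 + 729))*(-8) = (43*680)*(-8) = 29240*(-8) = -233920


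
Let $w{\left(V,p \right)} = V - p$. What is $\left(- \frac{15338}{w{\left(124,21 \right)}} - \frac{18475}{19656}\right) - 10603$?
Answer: $- \frac{21769881157}{2024568} \approx -10753.0$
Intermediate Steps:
$\left(- \frac{15338}{w{\left(124,21 \right)}} - \frac{18475}{19656}\right) - 10603 = \left(- \frac{15338}{124 - 21} - \frac{18475}{19656}\right) - 10603 = \left(- \frac{15338}{103} - \frac{18475}{19656}\right) - 10603 = - \frac{303386653}{2024568} - 10603 = - \frac{21769881157}{2024568}$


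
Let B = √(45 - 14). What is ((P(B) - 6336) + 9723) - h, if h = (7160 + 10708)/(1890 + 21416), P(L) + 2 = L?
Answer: 39436471/11653 + √31 ≈ 3389.8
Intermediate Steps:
B = √31 ≈ 5.5678
P(L) = -2 + L
h = 8934/11653 (h = 17868/23306 = 17868*(1/23306) = 8934/11653 ≈ 0.76667)
((P(B) - 6336) + 9723) - h = (((-2 + √31) - 6336) + 9723) - 1*8934/11653 = ((-6338 + √31) + 9723) - 8934/11653 = (3385 + √31) - 8934/11653 = 39436471/11653 + √31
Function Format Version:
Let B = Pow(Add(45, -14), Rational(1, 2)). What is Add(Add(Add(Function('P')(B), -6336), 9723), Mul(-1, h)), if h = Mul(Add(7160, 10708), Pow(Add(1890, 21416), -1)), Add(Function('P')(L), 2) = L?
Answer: Add(Rational(39436471, 11653), Pow(31, Rational(1, 2))) ≈ 3389.8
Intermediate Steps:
B = Pow(31, Rational(1, 2)) ≈ 5.5678
Function('P')(L) = Add(-2, L)
h = Rational(8934, 11653) (h = Mul(17868, Pow(23306, -1)) = Mul(17868, Rational(1, 23306)) = Rational(8934, 11653) ≈ 0.76667)
Add(Add(Add(Function('P')(B), -6336), 9723), Mul(-1, h)) = Add(Add(Add(Add(-2, Pow(31, Rational(1, 2))), -6336), 9723), Mul(-1, Rational(8934, 11653))) = Add(Add(Add(-6338, Pow(31, Rational(1, 2))), 9723), Rational(-8934, 11653)) = Add(Add(3385, Pow(31, Rational(1, 2))), Rational(-8934, 11653)) = Add(Rational(39436471, 11653), Pow(31, Rational(1, 2)))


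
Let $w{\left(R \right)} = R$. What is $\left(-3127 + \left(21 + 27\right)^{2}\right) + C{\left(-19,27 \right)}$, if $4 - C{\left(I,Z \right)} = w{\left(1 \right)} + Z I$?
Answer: $-307$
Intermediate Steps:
$C{\left(I,Z \right)} = 3 - I Z$ ($C{\left(I,Z \right)} = 4 - \left(1 + Z I\right) = 4 - \left(1 + I Z\right) = 3 - I Z$)
$\left(-3127 + \left(21 + 27\right)^{2}\right) + C{\left(-19,27 \right)} = \left(-3127 + \left(21 + 27\right)^{2}\right) - \left(-3 - 513\right) = \left(-3127 + 48^{2}\right) + \left(3 + 513\right) = \left(-3127 + 2304\right) + 516 = -823 + 516 = -307$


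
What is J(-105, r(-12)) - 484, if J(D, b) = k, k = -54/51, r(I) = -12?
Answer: -8246/17 ≈ -485.06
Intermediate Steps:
k = -18/17 (k = -54*1/51 = -18/17 ≈ -1.0588)
J(D, b) = -18/17
J(-105, r(-12)) - 484 = -18/17 - 484 = -8246/17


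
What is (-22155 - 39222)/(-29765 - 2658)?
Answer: 61377/32423 ≈ 1.8930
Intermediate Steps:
(-22155 - 39222)/(-29765 - 2658) = -61377/(-32423) = -61377*(-1/32423) = 61377/32423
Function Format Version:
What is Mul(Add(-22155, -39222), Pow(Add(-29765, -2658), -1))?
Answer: Rational(61377, 32423) ≈ 1.8930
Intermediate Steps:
Mul(Add(-22155, -39222), Pow(Add(-29765, -2658), -1)) = Mul(-61377, Pow(-32423, -1)) = Mul(-61377, Rational(-1, 32423)) = Rational(61377, 32423)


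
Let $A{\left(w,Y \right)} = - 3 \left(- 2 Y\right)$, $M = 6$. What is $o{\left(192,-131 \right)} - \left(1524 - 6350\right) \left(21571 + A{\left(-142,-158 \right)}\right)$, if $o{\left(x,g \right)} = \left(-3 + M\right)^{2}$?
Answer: $99526607$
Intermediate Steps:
$o{\left(x,g \right)} = 9$ ($o{\left(x,g \right)} = \left(-3 + 6\right)^{2} = 3^{2} = 9$)
$A{\left(w,Y \right)} = 6 Y$
$o{\left(192,-131 \right)} - \left(1524 - 6350\right) \left(21571 + A{\left(-142,-158 \right)}\right) = 9 - \left(1524 - 6350\right) \left(21571 + 6 \left(-158\right)\right) = 9 - - 4826 \left(21571 - 948\right) = 9 - \left(-4826\right) 20623 = 9 - -99526598 = 9 + 99526598 = 99526607$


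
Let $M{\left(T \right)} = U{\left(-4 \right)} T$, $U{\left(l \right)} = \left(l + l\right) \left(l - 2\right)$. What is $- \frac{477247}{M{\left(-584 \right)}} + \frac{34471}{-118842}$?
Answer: $\frac{3097260939}{185076608} \approx 16.735$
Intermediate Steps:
$U{\left(l \right)} = 2 l \left(-2 + l\right)$
$M{\left(T \right)} = 48 T$ ($M{\left(T \right)} = 2 \left(-4\right) \left(-2 - 4\right) T = 2 \left(-4\right) \left(-6\right) T = 48 T$)
$- \frac{477247}{M{\left(-584 \right)}} + \frac{34471}{-118842} = - \frac{477247}{48 \left(-584\right)} + \frac{34471}{-118842} = - \frac{477247}{-28032} + 34471 \left(- \frac{1}{118842}\right) = \left(-477247\right) \left(- \frac{1}{28032}\right) - \frac{34471}{118842} = \frac{477247}{28032} - \frac{34471}{118842} = \frac{3097260939}{185076608}$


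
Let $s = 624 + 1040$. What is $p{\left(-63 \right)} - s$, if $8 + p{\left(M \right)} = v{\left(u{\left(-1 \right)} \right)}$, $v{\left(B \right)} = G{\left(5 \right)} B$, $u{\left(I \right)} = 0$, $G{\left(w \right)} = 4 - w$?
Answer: $-1672$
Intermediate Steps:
$s = 1664$
$v{\left(B \right)} = - B$ ($v{\left(B \right)} = \left(4 - 5\right) B = - B$)
$p{\left(M \right)} = -8$ ($p{\left(M \right)} = -8 - 0 = -8 + 0 = -8$)
$p{\left(-63 \right)} - s = -8 - 1664 = -1672$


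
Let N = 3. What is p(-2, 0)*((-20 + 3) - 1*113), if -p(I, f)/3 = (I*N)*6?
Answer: -14040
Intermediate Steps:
p(I, f) = -54*I (p(I, f) = -3*I*3*6 = -3*3*I*6 = -54*I)
p(-2, 0)*((-20 + 3) - 1*113) = (-54*(-2))*((-20 + 3) - 1*113) = 108*(-17 - 113) = 108*(-130) = -14040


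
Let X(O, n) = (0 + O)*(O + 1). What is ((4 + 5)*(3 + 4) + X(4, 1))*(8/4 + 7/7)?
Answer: 249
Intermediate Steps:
X(O, n) = O*(1 + O)
((4 + 5)*(3 + 4) + X(4, 1))*(8/4 + 7/7) = ((4 + 5)*(3 + 4) + 4*(1 + 4))*(8/4 + 7/7) = (9*7 + 4*5)*(8*(1/4) + 7*(1/7)) = (63 + 20)*(2 + 1) = 83*3 = 249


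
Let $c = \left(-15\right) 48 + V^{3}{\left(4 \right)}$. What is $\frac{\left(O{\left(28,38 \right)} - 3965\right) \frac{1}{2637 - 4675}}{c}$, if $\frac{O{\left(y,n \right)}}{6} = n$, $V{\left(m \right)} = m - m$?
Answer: $- \frac{3737}{1467360} \approx -0.0025468$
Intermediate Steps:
$V{\left(m \right)} = 0$
$O{\left(y,n \right)} = 6 n$
$c = -720$ ($c = \left(-15\right) 48 + 0^{3} = -720 + 0 = -720$)
$\frac{\left(O{\left(28,38 \right)} - 3965\right) \frac{1}{2637 - 4675}}{c} = \frac{\left(6 \cdot 38 - 3965\right) \frac{1}{2637 - 4675}}{-720} = \frac{228 - 3965}{-2038} \left(- \frac{1}{720}\right) = \left(-3737\right) \left(- \frac{1}{2038}\right) \left(- \frac{1}{720}\right) = \frac{3737}{2038} \left(- \frac{1}{720}\right) = - \frac{3737}{1467360}$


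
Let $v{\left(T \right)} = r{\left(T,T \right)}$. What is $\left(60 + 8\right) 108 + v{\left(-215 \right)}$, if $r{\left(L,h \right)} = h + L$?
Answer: $6914$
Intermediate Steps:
$r{\left(L,h \right)} = L + h$
$v{\left(T \right)} = 2 T$ ($v{\left(T \right)} = T + T = 2 T$)
$\left(60 + 8\right) 108 + v{\left(-215 \right)} = \left(60 + 8\right) 108 + 2 \left(-215\right) = 68 \cdot 108 - 430 = 7344 - 430 = 6914$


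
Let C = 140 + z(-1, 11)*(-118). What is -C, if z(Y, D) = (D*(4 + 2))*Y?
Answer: -7928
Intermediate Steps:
z(Y, D) = 6*D*Y (z(Y, D) = (D*6)*Y = (6*D)*Y = 6*D*Y)
C = 7928 (C = 140 + (6*11*(-1))*(-118) = 140 - 66*(-118) = 140 + 7788 = 7928)
-C = -1*7928 = -7928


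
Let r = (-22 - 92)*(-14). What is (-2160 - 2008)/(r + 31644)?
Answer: -521/4155 ≈ -0.12539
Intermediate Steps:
r = 1596 (r = -114*(-14) = 1596)
(-2160 - 2008)/(r + 31644) = (-2160 - 2008)/(1596 + 31644) = -4168/33240 = -4168*1/33240 = -521/4155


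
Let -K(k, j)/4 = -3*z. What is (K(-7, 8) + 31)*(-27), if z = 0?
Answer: -837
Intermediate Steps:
K(k, j) = 0 (K(k, j) = -(-12)*0 = -4*0 = 0)
(K(-7, 8) + 31)*(-27) = (0 + 31)*(-27) = 31*(-27) = -837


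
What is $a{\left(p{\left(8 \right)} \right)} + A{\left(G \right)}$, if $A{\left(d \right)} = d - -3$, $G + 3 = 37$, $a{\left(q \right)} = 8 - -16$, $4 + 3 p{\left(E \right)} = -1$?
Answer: $61$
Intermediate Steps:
$p{\left(E \right)} = - \frac{5}{3}$ ($p{\left(E \right)} = - \frac{4}{3} + \frac{1}{3} \left(-1\right) = - \frac{4}{3} - \frac{1}{3} = - \frac{5}{3}$)
$a{\left(q \right)} = 24$ ($a{\left(q \right)} = 8 + 16 = 24$)
$G = 34$ ($G = -3 + 37 = 34$)
$A{\left(d \right)} = 3 + d$ ($A{\left(d \right)} = d + 3 = 3 + d$)
$a{\left(p{\left(8 \right)} \right)} + A{\left(G \right)} = 24 + \left(3 + 34\right) = 24 + 37 = 61$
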